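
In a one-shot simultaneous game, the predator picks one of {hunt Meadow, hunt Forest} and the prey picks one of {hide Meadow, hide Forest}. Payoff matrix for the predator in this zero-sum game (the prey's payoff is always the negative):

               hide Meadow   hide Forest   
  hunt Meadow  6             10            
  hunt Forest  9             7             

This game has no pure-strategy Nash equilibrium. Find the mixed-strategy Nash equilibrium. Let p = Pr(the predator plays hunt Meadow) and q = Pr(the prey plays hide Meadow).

The prey's indifference between hide Meadow and hide Forest determines the predator's mixing probability p:
  the prey's expected payoff from hide Meadow: p·(-6) + (1−p)·(-9) = 3p - 9
  the prey's expected payoff from hide Forest: p·(-10) + (1−p)·(-7) = -3p - 7
  3p - 9 = -3p - 7  ⇒  6p = 2  ⇒  p = 1/3.
The predator's indifference between hunt Meadow and hunt Forest determines the prey's mixing probability q:
  the predator's payoff from hunt Meadow: q·6 + (1−q)·10 = -4q + 10
  the predator's payoff from hunt Forest: q·9 + (1−q)·7 = 2q + 7
  -4q + 10 = 2q + 7  ⇒  -6q = -3  ⇒  q = 1/2.

p = 1/3, q = 1/2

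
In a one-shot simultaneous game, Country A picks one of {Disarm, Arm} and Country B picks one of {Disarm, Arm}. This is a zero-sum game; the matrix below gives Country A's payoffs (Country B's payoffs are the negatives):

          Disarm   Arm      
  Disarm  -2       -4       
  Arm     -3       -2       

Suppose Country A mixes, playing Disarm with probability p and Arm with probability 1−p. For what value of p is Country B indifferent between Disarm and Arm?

For Country B to be willing to mix, Country B must be indifferent between Disarm and Arm, which pins down Country A's mix.
  Country B's payoff from Disarm: p·2 + (1−p)·3 = -p + 3
  Country B's payoff from Arm: p·4 + (1−p)·2 = 2p + 2
  -p + 3 = 2p + 2  ⇒  -3p = -1  ⇒  p = 1/3.

p = 1/3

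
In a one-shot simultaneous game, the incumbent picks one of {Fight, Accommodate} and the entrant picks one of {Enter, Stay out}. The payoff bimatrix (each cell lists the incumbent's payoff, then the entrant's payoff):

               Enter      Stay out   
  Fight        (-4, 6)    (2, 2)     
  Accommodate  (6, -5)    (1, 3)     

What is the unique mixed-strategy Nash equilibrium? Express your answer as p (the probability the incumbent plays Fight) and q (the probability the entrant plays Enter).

The incumbent's mix must leave the entrant indifferent between Enter and Stay out.
  the entrant's payoff to Enter: p·6 + (1−p)·(-5) = 11p - 5
  the entrant's payoff to Stay out: p·2 + (1−p)·3 = -p + 3
  11p - 5 = -p + 3  ⇒  12p = 8  ⇒  p = 2/3.
The incumbent's indifference between Fight and Accommodate determines the entrant's mixing probability q:
  the incumbent's expected payoff from Fight: q·(-4) + (1−q)·2 = -6q + 2
  the incumbent's expected payoff from Accommodate: q·6 + (1−q)·1 = 5q + 1
  -6q + 2 = 5q + 1  ⇒  -11q = -1  ⇒  q = 1/11.

p = 2/3, q = 1/11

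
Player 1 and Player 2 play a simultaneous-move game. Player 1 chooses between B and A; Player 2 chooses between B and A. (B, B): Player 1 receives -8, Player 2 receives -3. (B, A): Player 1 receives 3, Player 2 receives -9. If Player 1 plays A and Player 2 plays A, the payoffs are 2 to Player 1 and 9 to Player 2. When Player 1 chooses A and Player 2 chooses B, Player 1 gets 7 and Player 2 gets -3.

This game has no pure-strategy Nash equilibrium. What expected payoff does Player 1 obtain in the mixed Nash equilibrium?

Player 1's indifference between B and A determines Player 2's mixing probability q:
  Player 1's payoff from B: q·(-8) + (1−q)·3 = -11q + 3
  Player 1's payoff from A: q·7 + (1−q)·2 = 5q + 2
  -11q + 3 = 5q + 2  ⇒  -16q = -1  ⇒  q = 1/16.
At equilibrium Player 1 is indifferent across rows, so Player 1's payoff equals the payoff from B: (1/16)·(-8) + (15/16)·3 = 37/16.

37/16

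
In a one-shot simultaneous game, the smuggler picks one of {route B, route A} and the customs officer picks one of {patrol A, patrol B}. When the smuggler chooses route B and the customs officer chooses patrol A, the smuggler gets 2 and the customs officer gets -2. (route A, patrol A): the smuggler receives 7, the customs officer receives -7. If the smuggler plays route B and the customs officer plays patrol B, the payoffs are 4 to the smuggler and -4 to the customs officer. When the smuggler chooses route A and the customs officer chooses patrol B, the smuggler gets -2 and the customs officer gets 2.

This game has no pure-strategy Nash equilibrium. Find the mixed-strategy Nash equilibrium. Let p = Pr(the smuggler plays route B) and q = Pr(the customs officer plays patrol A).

In a mixed equilibrium the customs officer is indifferent between patrol A and patrol B; this condition fixes p.
  the customs officer's expected payoff from patrol A: p·(-2) + (1−p)·(-7) = 5p - 7
  the customs officer's expected payoff from patrol B: p·(-4) + (1−p)·2 = -6p + 2
  5p - 7 = -6p + 2  ⇒  11p = 9  ⇒  p = 9/11.
The smuggler's indifference between route B and route A determines the customs officer's mixing probability q:
  the smuggler's payoff from route B: q·2 + (1−q)·4 = -2q + 4
  the smuggler's payoff from route A: q·7 + (1−q)·(-2) = 9q - 2
  -2q + 4 = 9q - 2  ⇒  -11q = -6  ⇒  q = 6/11.

p = 9/11, q = 6/11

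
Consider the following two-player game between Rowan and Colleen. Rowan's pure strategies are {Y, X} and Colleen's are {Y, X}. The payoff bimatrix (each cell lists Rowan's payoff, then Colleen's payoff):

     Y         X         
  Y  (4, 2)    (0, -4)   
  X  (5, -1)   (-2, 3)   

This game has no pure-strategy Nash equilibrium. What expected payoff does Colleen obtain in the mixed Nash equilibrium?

In a mixed equilibrium Colleen is indifferent between Y and X; this condition fixes p.
  Colleen's payoff from Y: p·2 + (1−p)·(-1) = 3p - 1
  Colleen's payoff from X: p·(-4) + (1−p)·3 = -7p + 3
  3p - 1 = -7p + 3  ⇒  10p = 4  ⇒  p = 2/5.
At equilibrium Colleen is indifferent across columns, so Colleen's payoff equals the payoff from Y: (2/5)·2 + (3/5)·(-1) = 1/5.

1/5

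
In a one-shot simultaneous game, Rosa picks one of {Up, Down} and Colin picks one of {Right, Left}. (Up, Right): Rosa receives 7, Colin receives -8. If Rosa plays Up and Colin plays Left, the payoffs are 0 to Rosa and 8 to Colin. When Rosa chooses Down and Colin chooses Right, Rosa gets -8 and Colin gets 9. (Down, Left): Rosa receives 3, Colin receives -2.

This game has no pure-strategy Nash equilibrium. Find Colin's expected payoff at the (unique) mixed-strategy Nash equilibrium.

56/27

In a mixed equilibrium Colin is indifferent between Right and Left; this condition fixes p.
  Colin's expected payoff from Right: p·(-8) + (1−p)·9 = -17p + 9
  Colin's expected payoff from Left: p·8 + (1−p)·(-2) = 10p - 2
  -17p + 9 = 10p - 2  ⇒  -27p = -11  ⇒  p = 11/27.
At equilibrium Colin is indifferent across columns, so Colin's payoff equals the payoff from Right: (11/27)·(-8) + (16/27)·9 = 56/27.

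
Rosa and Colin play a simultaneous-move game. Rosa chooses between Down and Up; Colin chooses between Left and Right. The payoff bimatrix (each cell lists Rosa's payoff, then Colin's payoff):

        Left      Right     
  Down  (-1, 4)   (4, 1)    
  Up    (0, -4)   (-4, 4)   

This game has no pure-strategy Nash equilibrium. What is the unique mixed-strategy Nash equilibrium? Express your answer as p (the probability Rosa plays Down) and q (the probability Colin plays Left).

p = 8/11, q = 8/9

In a mixed equilibrium Colin is indifferent between Left and Right; this condition fixes p.
  Colin's expected payoff from Left: p·4 + (1−p)·(-4) = 8p - 4
  Colin's expected payoff from Right: p·1 + (1−p)·4 = -3p + 4
  8p - 4 = -3p + 4  ⇒  11p = 8  ⇒  p = 8/11.
Set Rosa's expected payoff from Down equal to that from Up:
  Rosa's payoff from Down: q·(-1) + (1−q)·4 = -5q + 4
  Rosa's payoff from Up: q·0 + (1−q)·(-4) = 4q - 4
  -5q + 4 = 4q - 4  ⇒  -9q = -8  ⇒  q = 8/9.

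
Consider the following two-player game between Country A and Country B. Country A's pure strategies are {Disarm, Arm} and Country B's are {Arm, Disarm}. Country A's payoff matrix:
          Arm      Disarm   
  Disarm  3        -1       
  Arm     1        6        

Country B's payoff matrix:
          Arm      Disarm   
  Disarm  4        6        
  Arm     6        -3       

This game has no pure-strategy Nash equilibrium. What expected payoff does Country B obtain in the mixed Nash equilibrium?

Country A's mix must leave Country B indifferent between Arm and Disarm.
  Country B's payoff from Arm: p·4 + (1−p)·6 = -2p + 6
  Country B's payoff from Disarm: p·6 + (1−p)·(-3) = 9p - 3
  -2p + 6 = 9p - 3  ⇒  -11p = -9  ⇒  p = 9/11.
At equilibrium Country B is indifferent across columns, so Country B's payoff equals the payoff from Arm: (9/11)·4 + (2/11)·6 = 48/11.

48/11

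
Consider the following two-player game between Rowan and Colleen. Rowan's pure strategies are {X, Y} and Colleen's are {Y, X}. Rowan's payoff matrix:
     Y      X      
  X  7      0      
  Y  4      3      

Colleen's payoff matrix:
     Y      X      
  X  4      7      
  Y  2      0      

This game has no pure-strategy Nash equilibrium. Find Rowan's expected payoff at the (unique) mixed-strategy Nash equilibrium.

Rowan's indifference between X and Y determines Colleen's mixing probability q:
  Rowan's payoff from X: q·7 + (1−q)·0 = 7q
  Rowan's payoff from Y: q·4 + (1−q)·3 = q + 3
  7q = q + 3  ⇒  6q = 3  ⇒  q = 1/2.
At equilibrium Rowan is indifferent across rows, so Rowan's payoff equals the payoff from X: (1/2)·7 + (1/2)·0 = 7/2.

7/2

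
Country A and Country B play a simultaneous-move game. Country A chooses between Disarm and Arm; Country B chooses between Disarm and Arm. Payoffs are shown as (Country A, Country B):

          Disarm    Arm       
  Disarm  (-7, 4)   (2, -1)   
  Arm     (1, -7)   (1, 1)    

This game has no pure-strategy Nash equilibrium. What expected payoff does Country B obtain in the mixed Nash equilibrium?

-3/13

Set Country B's expected payoff from Disarm equal to that from Arm:
  Country B's payoff to Disarm: p·4 + (1−p)·(-7) = 11p - 7
  Country B's payoff to Arm: p·(-1) + (1−p)·1 = -2p + 1
  11p - 7 = -2p + 1  ⇒  13p = 8  ⇒  p = 8/13.
At equilibrium Country B is indifferent across columns, so Country B's payoff equals the payoff from Disarm: (8/13)·4 + (5/13)·(-7) = -3/13.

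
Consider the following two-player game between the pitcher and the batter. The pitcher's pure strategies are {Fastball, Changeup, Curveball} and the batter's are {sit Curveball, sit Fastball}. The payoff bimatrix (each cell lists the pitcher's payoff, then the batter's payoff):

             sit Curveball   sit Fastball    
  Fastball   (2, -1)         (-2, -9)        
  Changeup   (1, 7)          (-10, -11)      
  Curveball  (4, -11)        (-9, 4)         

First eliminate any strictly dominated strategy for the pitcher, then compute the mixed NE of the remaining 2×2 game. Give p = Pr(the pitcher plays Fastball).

p = 15/23

The pitcher's strategy Changeup is strictly dominated by Curveball: 4 > 1 and -9 > -10. Eliminate Changeup.
In a mixed equilibrium the batter is indifferent between sit Curveball and sit Fastball; this condition fixes p.
  the batter's payoff from sit Curveball: p·(-1) + (1−p)·(-11) = 10p - 11
  the batter's payoff from sit Fastball: p·(-9) + (1−p)·4 = -13p + 4
  10p - 11 = -13p + 4  ⇒  23p = 15  ⇒  p = 15/23.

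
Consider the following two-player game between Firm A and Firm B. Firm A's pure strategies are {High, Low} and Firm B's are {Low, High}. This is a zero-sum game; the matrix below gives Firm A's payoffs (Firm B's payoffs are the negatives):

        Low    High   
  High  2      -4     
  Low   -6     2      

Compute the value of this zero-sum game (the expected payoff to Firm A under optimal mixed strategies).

v = -10/7

Set Firm A's expected payoff from High equal to that from Low:
  Firm A's payoff from High: q·2 + (1−q)·(-4) = 6q - 4
  Firm A's payoff from Low: q·(-6) + (1−q)·2 = -8q + 2
  6q - 4 = -8q + 2  ⇒  14q = 6  ⇒  q = 3/7.
The value is Firm A's expected payoff against this mix (using High): (3/7)·2 + (4/7)·(-4) = -10/7.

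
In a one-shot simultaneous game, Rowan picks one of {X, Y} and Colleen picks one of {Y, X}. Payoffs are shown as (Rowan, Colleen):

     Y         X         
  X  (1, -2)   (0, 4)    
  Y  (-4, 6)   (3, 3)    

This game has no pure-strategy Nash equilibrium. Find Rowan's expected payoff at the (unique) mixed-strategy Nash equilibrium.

Set Rowan's expected payoff from X equal to that from Y:
  Rowan's payoff to X: q·1 + (1−q)·0 = q
  Rowan's payoff to Y: q·(-4) + (1−q)·3 = -7q + 3
  q = -7q + 3  ⇒  8q = 3  ⇒  q = 3/8.
At equilibrium Rowan is indifferent across rows, so Rowan's payoff equals the payoff from X: (3/8)·1 + (5/8)·0 = 3/8.

3/8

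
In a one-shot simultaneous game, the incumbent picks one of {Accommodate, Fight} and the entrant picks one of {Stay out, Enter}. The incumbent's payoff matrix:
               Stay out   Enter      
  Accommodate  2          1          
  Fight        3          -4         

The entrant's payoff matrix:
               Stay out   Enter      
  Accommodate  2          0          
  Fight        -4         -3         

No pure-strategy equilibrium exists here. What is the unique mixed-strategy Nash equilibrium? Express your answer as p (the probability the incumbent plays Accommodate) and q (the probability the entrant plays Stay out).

p = 1/3, q = 5/6

For the entrant to be willing to mix, the entrant must be indifferent between Stay out and Enter, which pins down the incumbent's mix.
  the entrant's expected payoff from Stay out: p·2 + (1−p)·(-4) = 6p - 4
  the entrant's expected payoff from Enter: p·0 + (1−p)·(-3) = 3p - 3
  6p - 4 = 3p - 3  ⇒  3p = 1  ⇒  p = 1/3.
The entrant's mix must leave the incumbent indifferent between Accommodate and Fight.
  the incumbent's payoff from Accommodate: q·2 + (1−q)·1 = q + 1
  the incumbent's payoff from Fight: q·3 + (1−q)·(-4) = 7q - 4
  q + 1 = 7q - 4  ⇒  -6q = -5  ⇒  q = 5/6.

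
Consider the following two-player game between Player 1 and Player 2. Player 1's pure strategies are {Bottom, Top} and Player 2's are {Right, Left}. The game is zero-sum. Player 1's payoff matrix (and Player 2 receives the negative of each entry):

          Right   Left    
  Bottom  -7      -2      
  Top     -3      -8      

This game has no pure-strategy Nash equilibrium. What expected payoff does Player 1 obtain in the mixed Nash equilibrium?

-5

In a mixed equilibrium Player 1 is indifferent between Bottom and Top; this condition fixes q.
  Player 1's expected payoff from Bottom: q·(-7) + (1−q)·(-2) = -5q - 2
  Player 1's expected payoff from Top: q·(-3) + (1−q)·(-8) = 5q - 8
  -5q - 2 = 5q - 8  ⇒  -10q = -6  ⇒  q = 3/5.
At equilibrium Player 1 is indifferent across rows, so Player 1's payoff equals the payoff from Bottom: (3/5)·(-7) + (2/5)·(-2) = -5.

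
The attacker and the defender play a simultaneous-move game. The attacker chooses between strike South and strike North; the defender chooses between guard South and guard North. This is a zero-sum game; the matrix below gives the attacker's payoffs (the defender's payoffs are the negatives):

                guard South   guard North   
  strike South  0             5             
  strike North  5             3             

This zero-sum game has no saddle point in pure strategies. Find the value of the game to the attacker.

The defender's mix must leave the attacker indifferent between strike South and strike North.
  the attacker's expected payoff from strike South: q·0 + (1−q)·5 = -5q + 5
  the attacker's expected payoff from strike North: q·5 + (1−q)·3 = 2q + 3
  -5q + 5 = 2q + 3  ⇒  -7q = -2  ⇒  q = 2/7.
The value is the attacker's expected payoff against this mix (using strike South): (2/7)·0 + (5/7)·5 = 25/7.

v = 25/7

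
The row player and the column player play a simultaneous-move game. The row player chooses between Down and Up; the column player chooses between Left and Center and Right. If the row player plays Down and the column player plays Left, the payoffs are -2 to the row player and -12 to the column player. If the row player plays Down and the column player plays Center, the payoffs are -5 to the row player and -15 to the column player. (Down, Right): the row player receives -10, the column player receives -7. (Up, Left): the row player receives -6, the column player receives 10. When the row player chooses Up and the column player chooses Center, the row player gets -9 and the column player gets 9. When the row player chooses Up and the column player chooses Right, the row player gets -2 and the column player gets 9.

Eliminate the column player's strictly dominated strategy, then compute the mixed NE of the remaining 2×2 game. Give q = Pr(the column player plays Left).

q = 2/3

The column player's strategy Center is strictly dominated by Left: -12 > -15 and 10 > 9. Eliminate Center.
The row player's indifference between Down and Up determines the column player's mixing probability q:
  the row player's expected payoff from Down: q·(-2) + (1−q)·(-10) = 8q - 10
  the row player's expected payoff from Up: q·(-6) + (1−q)·(-2) = -4q - 2
  8q - 10 = -4q - 2  ⇒  12q = 8  ⇒  q = 2/3.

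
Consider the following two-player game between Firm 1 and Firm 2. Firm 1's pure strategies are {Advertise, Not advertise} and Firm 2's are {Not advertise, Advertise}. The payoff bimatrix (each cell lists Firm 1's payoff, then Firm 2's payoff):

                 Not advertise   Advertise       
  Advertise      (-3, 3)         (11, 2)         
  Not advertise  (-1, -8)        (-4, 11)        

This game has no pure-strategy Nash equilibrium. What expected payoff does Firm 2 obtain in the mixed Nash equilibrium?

Firm 1's mix must leave Firm 2 indifferent between Not advertise and Advertise.
  Firm 2's expected payoff from Not advertise: p·3 + (1−p)·(-8) = 11p - 8
  Firm 2's expected payoff from Advertise: p·2 + (1−p)·11 = -9p + 11
  11p - 8 = -9p + 11  ⇒  20p = 19  ⇒  p = 19/20.
At equilibrium Firm 2 is indifferent across columns, so Firm 2's payoff equals the payoff from Not advertise: (19/20)·3 + (1/20)·(-8) = 49/20.

49/20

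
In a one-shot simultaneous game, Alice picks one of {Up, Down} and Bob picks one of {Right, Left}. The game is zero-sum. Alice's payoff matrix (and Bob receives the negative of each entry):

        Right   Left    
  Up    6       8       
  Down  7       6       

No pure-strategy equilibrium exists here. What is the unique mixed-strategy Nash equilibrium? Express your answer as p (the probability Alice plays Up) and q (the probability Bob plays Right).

p = 1/3, q = 2/3

Alice's mix must leave Bob indifferent between Right and Left.
  Bob's payoff to Right: p·(-6) + (1−p)·(-7) = p - 7
  Bob's payoff to Left: p·(-8) + (1−p)·(-6) = -2p - 6
  p - 7 = -2p - 6  ⇒  3p = 1  ⇒  p = 1/3.
For Alice to be willing to mix, Alice must be indifferent between Up and Down, which pins down Bob's mix.
  Alice's payoff from Up: q·6 + (1−q)·8 = -2q + 8
  Alice's payoff from Down: q·7 + (1−q)·6 = q + 6
  -2q + 8 = q + 6  ⇒  -3q = -2  ⇒  q = 2/3.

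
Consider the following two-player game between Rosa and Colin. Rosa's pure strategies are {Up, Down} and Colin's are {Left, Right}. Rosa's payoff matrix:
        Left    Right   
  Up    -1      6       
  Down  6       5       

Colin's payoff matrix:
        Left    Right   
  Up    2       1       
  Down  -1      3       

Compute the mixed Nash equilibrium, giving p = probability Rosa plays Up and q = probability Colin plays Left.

In a mixed equilibrium Colin is indifferent between Left and Right; this condition fixes p.
  Colin's expected payoff from Left: p·2 + (1−p)·(-1) = 3p - 1
  Colin's expected payoff from Right: p·1 + (1−p)·3 = -2p + 3
  3p - 1 = -2p + 3  ⇒  5p = 4  ⇒  p = 4/5.
In a mixed equilibrium Rosa is indifferent between Up and Down; this condition fixes q.
  Rosa's payoff from Up: q·(-1) + (1−q)·6 = -7q + 6
  Rosa's payoff from Down: q·6 + (1−q)·5 = q + 5
  -7q + 6 = q + 5  ⇒  -8q = -1  ⇒  q = 1/8.

p = 4/5, q = 1/8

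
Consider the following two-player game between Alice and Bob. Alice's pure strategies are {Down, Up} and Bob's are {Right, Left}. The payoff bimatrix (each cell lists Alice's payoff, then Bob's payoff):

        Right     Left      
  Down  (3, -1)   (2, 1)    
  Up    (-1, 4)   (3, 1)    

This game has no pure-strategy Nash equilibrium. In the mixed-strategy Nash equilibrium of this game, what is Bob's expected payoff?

In a mixed equilibrium Bob is indifferent between Right and Left; this condition fixes p.
  Bob's expected payoff from Right: p·(-1) + (1−p)·4 = -5p + 4
  Bob's expected payoff from Left: p·1 + (1−p)·1 = 1
  -5p + 4 = 1  ⇒  -5p = -3  ⇒  p = 3/5.
At equilibrium Bob is indifferent across columns, so Bob's payoff equals the payoff from Right: (3/5)·(-1) + (2/5)·4 = 1.

1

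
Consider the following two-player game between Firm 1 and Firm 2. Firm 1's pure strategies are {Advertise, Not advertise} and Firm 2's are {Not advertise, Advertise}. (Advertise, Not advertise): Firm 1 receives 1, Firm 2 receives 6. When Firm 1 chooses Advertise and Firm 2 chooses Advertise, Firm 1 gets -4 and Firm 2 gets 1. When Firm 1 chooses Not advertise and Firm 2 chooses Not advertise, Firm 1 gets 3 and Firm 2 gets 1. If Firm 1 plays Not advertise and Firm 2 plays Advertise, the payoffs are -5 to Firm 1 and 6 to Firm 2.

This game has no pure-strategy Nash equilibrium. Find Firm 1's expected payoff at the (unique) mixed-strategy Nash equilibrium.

-7/3

Firm 1's indifference between Advertise and Not advertise determines Firm 2's mixing probability q:
  Firm 1's payoff to Advertise: q·1 + (1−q)·(-4) = 5q - 4
  Firm 1's payoff to Not advertise: q·3 + (1−q)·(-5) = 8q - 5
  5q - 4 = 8q - 5  ⇒  -3q = -1  ⇒  q = 1/3.
At equilibrium Firm 1 is indifferent across rows, so Firm 1's payoff equals the payoff from Advertise: (1/3)·1 + (2/3)·(-4) = -7/3.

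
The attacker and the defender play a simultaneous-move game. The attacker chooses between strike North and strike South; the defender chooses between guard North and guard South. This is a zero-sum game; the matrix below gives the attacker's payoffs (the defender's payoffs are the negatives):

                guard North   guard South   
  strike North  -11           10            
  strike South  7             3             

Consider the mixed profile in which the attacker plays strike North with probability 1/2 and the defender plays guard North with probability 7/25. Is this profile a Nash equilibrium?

Given the attacker's mix p = 1/2, the defender's payoff from guard North is 2 but from guard South is -13/2. The defender strictly prefers guard North, so the defender would not mix.
So the proposed profile is not a Nash equilibrium.

No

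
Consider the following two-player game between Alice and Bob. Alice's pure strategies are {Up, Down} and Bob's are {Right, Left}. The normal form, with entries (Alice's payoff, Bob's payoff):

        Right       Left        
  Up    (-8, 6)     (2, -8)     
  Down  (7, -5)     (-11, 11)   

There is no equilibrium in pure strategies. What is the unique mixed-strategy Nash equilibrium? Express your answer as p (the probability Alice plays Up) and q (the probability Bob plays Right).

p = 8/15, q = 13/28

For Bob to be willing to mix, Bob must be indifferent between Right and Left, which pins down Alice's mix.
  Bob's payoff from Right: p·6 + (1−p)·(-5) = 11p - 5
  Bob's payoff from Left: p·(-8) + (1−p)·11 = -19p + 11
  11p - 5 = -19p + 11  ⇒  30p = 16  ⇒  p = 8/15.
Set Alice's expected payoff from Up equal to that from Down:
  Alice's expected payoff from Up: q·(-8) + (1−q)·2 = -10q + 2
  Alice's expected payoff from Down: q·7 + (1−q)·(-11) = 18q - 11
  -10q + 2 = 18q - 11  ⇒  -28q = -13  ⇒  q = 13/28.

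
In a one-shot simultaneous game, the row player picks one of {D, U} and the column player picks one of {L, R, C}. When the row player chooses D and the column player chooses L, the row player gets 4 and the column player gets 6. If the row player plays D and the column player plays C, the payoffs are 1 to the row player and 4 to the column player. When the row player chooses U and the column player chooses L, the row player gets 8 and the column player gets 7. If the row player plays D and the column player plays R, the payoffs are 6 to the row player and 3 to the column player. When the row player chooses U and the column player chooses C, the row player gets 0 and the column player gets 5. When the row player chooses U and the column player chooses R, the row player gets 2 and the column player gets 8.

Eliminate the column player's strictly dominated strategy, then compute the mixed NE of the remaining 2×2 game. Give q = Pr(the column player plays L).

q = 1/2

The column player's strategy C is strictly dominated by L: 6 > 4 and 7 > 5. Eliminate C.
The row player's indifference between D and U determines the column player's mixing probability q:
  the row player's payoff to D: q·4 + (1−q)·6 = -2q + 6
  the row player's payoff to U: q·8 + (1−q)·2 = 6q + 2
  -2q + 6 = 6q + 2  ⇒  -8q = -4  ⇒  q = 1/2.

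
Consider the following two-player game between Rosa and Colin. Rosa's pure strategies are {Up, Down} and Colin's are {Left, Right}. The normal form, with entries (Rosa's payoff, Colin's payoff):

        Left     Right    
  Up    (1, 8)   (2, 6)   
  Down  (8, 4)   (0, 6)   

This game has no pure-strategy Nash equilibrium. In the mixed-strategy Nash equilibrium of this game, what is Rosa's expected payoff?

Colin's mix must leave Rosa indifferent between Up and Down.
  Rosa's expected payoff from Up: q·1 + (1−q)·2 = -q + 2
  Rosa's expected payoff from Down: q·8 + (1−q)·0 = 8q
  -q + 2 = 8q  ⇒  -9q = -2  ⇒  q = 2/9.
At equilibrium Rosa is indifferent across rows, so Rosa's payoff equals the payoff from Up: (2/9)·1 + (7/9)·2 = 16/9.

16/9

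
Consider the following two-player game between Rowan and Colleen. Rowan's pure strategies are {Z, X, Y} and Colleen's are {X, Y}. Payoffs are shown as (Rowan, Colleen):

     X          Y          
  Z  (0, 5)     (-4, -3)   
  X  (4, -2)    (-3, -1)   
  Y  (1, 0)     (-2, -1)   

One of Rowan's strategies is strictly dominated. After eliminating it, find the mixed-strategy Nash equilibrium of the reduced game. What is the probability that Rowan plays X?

p = 1/2

Rowan's strategy Z is strictly dominated by Y: 1 > 0 and -2 > -4. Eliminate Z.
Rowan's mix must leave Colleen indifferent between X and Y.
  Colleen's expected payoff from X: p·(-2) + (1−p)·0 = -2p
  Colleen's expected payoff from Y: p·(-1) + (1−p)·(-1) = -1
  -2p = -1  ⇒  -2p = -1  ⇒  p = 1/2.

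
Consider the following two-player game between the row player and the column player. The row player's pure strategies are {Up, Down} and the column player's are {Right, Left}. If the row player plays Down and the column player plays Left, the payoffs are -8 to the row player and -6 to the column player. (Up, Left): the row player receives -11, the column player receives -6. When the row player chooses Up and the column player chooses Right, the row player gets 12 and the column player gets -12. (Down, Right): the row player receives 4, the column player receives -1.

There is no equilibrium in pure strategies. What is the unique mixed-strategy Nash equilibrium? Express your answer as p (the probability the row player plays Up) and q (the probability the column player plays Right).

p = 5/11, q = 3/11

Set the column player's expected payoff from Right equal to that from Left:
  the column player's expected payoff from Right: p·(-12) + (1−p)·(-1) = -11p - 1
  the column player's expected payoff from Left: p·(-6) + (1−p)·(-6) = -6
  -11p - 1 = -6  ⇒  -11p = -5  ⇒  p = 5/11.
The row player's indifference between Up and Down determines the column player's mixing probability q:
  the row player's payoff to Up: q·12 + (1−q)·(-11) = 23q - 11
  the row player's payoff to Down: q·4 + (1−q)·(-8) = 12q - 8
  23q - 11 = 12q - 8  ⇒  11q = 3  ⇒  q = 3/11.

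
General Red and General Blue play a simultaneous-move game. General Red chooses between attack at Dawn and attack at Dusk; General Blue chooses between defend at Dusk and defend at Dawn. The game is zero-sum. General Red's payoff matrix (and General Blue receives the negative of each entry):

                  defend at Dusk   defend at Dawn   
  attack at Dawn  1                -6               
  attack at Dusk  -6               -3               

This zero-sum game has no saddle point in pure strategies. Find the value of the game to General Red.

For General Red to be willing to mix, General Red must be indifferent between attack at Dawn and attack at Dusk, which pins down General Blue's mix.
  General Red's payoff to attack at Dawn: q·1 + (1−q)·(-6) = 7q - 6
  General Red's payoff to attack at Dusk: q·(-6) + (1−q)·(-3) = -3q - 3
  7q - 6 = -3q - 3  ⇒  10q = 3  ⇒  q = 3/10.
The value is General Red's expected payoff against this mix (using attack at Dawn): (3/10)·1 + (7/10)·(-6) = -39/10.

v = -39/10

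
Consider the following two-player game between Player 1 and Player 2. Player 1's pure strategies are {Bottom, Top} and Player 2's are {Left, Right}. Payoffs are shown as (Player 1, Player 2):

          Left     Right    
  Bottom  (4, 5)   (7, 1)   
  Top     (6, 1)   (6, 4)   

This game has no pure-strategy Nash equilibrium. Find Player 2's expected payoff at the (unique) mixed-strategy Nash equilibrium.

Set Player 2's expected payoff from Left equal to that from Right:
  Player 2's expected payoff from Left: p·5 + (1−p)·1 = 4p + 1
  Player 2's expected payoff from Right: p·1 + (1−p)·4 = -3p + 4
  4p + 1 = -3p + 4  ⇒  7p = 3  ⇒  p = 3/7.
At equilibrium Player 2 is indifferent across columns, so Player 2's payoff equals the payoff from Left: (3/7)·5 + (4/7)·1 = 19/7.

19/7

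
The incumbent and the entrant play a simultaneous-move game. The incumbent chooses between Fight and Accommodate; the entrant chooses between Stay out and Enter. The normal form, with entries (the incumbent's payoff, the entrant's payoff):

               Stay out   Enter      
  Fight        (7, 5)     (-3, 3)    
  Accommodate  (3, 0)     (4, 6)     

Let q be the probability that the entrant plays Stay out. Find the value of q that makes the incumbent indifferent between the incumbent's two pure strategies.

The entrant's mix must leave the incumbent indifferent between Fight and Accommodate.
  the incumbent's payoff from Fight: q·7 + (1−q)·(-3) = 10q - 3
  the incumbent's payoff from Accommodate: q·3 + (1−q)·4 = -q + 4
  10q - 3 = -q + 4  ⇒  11q = 7  ⇒  q = 7/11.

q = 7/11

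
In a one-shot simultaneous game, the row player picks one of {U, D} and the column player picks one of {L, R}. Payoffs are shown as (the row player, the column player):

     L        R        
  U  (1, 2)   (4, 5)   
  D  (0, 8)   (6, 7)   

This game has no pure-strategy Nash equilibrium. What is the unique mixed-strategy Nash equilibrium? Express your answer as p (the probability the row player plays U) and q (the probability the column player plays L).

In a mixed equilibrium the column player is indifferent between L and R; this condition fixes p.
  the column player's expected payoff from L: p·2 + (1−p)·8 = -6p + 8
  the column player's expected payoff from R: p·5 + (1−p)·7 = -2p + 7
  -6p + 8 = -2p + 7  ⇒  -4p = -1  ⇒  p = 1/4.
The column player's mix must leave the row player indifferent between U and D.
  the row player's expected payoff from U: q·1 + (1−q)·4 = -3q + 4
  the row player's expected payoff from D: q·0 + (1−q)·6 = -6q + 6
  -3q + 4 = -6q + 6  ⇒  3q = 2  ⇒  q = 2/3.

p = 1/4, q = 2/3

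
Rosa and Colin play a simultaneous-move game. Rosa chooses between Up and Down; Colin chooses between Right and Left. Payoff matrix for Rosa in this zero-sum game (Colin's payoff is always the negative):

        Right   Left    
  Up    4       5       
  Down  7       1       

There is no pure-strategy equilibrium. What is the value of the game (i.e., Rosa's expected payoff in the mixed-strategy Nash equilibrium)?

v = 31/7

Set Rosa's expected payoff from Up equal to that from Down:
  Rosa's payoff from Up: q·4 + (1−q)·5 = -q + 5
  Rosa's payoff from Down: q·7 + (1−q)·1 = 6q + 1
  -q + 5 = 6q + 1  ⇒  -7q = -4  ⇒  q = 4/7.
The value is Rosa's expected payoff against this mix (using Up): (4/7)·4 + (3/7)·5 = 31/7.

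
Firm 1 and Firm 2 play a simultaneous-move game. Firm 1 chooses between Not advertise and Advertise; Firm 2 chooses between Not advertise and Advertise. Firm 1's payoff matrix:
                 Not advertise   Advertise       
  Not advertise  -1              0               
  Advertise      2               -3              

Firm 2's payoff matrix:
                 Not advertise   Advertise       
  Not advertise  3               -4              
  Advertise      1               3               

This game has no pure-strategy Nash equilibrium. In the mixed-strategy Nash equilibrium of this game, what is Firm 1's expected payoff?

-1/2

Set Firm 1's expected payoff from Not advertise equal to that from Advertise:
  Firm 1's payoff to Not advertise: q·(-1) + (1−q)·0 = -q
  Firm 1's payoff to Advertise: q·2 + (1−q)·(-3) = 5q - 3
  -q = 5q - 3  ⇒  -6q = -3  ⇒  q = 1/2.
At equilibrium Firm 1 is indifferent across rows, so Firm 1's payoff equals the payoff from Not advertise: (1/2)·(-1) + (1/2)·0 = -1/2.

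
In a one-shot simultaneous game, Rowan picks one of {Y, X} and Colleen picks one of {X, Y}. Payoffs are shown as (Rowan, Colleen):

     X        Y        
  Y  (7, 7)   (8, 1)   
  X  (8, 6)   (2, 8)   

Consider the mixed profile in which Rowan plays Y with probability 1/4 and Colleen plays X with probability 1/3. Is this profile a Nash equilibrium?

No

Given Colleen's mix q = 1/3, Rowan's payoff from Y is 23/3 but from X is 4. Rowan strictly prefers Y, so Rowan would not mix.
So the proposed profile is not a Nash equilibrium.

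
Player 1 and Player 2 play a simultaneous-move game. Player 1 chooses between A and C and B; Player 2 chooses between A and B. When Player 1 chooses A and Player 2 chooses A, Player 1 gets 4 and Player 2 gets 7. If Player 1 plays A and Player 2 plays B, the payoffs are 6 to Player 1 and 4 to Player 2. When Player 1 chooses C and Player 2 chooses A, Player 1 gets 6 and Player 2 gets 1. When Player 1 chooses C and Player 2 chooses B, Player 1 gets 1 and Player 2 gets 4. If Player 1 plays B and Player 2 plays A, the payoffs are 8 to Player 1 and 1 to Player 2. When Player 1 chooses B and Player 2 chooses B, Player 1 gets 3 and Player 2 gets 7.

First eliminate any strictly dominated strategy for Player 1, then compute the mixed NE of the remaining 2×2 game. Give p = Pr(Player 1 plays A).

Player 1's strategy C is strictly dominated by B: 8 > 6 and 3 > 1. Eliminate C.
Player 1's mix must leave Player 2 indifferent between A and B.
  Player 2's payoff to A: p·7 + (1−p)·1 = 6p + 1
  Player 2's payoff to B: p·4 + (1−p)·7 = -3p + 7
  6p + 1 = -3p + 7  ⇒  9p = 6  ⇒  p = 2/3.

p = 2/3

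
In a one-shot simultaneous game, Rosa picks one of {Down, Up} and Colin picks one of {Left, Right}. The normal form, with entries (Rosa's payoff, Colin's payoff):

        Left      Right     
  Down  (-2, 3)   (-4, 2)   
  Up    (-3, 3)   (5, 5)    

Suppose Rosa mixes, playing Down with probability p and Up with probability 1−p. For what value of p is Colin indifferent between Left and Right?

p = 2/3

Set Colin's expected payoff from Left equal to that from Right:
  Colin's expected payoff from Left: p·3 + (1−p)·3 = 3
  Colin's expected payoff from Right: p·2 + (1−p)·5 = -3p + 5
  3 = -3p + 5  ⇒  3p = 2  ⇒  p = 2/3.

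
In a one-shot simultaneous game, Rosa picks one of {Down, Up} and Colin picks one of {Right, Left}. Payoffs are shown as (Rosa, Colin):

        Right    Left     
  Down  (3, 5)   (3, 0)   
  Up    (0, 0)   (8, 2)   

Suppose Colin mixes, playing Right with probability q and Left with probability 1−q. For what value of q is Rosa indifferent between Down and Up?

q = 5/8

For Rosa to be willing to mix, Rosa must be indifferent between Down and Up, which pins down Colin's mix.
  Rosa's payoff from Down: q·3 + (1−q)·3 = 3
  Rosa's payoff from Up: q·0 + (1−q)·8 = -8q + 8
  3 = -8q + 8  ⇒  8q = 5  ⇒  q = 5/8.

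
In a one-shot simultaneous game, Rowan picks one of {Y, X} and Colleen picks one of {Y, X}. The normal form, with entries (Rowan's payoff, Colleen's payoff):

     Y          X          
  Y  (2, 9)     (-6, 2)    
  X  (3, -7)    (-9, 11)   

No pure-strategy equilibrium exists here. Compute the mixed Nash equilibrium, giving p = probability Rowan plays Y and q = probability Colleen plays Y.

p = 18/25, q = 3/4

Colleen's indifference between Y and X determines Rowan's mixing probability p:
  Colleen's expected payoff from Y: p·9 + (1−p)·(-7) = 16p - 7
  Colleen's expected payoff from X: p·2 + (1−p)·11 = -9p + 11
  16p - 7 = -9p + 11  ⇒  25p = 18  ⇒  p = 18/25.
Rowan's indifference between Y and X determines Colleen's mixing probability q:
  Rowan's payoff from Y: q·2 + (1−q)·(-6) = 8q - 6
  Rowan's payoff from X: q·3 + (1−q)·(-9) = 12q - 9
  8q - 6 = 12q - 9  ⇒  -4q = -3  ⇒  q = 3/4.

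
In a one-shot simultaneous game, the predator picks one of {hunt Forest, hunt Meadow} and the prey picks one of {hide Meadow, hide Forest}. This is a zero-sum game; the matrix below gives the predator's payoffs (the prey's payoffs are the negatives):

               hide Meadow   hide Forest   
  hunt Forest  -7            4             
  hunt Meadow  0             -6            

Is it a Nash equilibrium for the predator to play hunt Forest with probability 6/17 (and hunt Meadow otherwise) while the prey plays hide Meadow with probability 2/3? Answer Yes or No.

No

Given the prey's mix q = 2/3, the predator's payoff from hunt Forest is -10/3 but from hunt Meadow is -2. The predator strictly prefers hunt Meadow, so the predator would not mix.
So the proposed profile is not a Nash equilibrium.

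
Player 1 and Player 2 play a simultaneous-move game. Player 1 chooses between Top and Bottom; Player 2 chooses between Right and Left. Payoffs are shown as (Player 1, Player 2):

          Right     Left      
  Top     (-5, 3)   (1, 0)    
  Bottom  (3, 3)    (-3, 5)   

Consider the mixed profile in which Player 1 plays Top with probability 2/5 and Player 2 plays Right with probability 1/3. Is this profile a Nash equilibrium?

Yes

Check Player 2's indifference given Player 1's mix p = 2/5:
  payoff from Right = 3; payoff from Left = 3 — equal.
Check Player 1's indifference given Player 2's mix q = 1/3:
  payoff from Top = -1; payoff from Bottom = -1 — equal.
Both players are indifferent, so neither can profitably deviate.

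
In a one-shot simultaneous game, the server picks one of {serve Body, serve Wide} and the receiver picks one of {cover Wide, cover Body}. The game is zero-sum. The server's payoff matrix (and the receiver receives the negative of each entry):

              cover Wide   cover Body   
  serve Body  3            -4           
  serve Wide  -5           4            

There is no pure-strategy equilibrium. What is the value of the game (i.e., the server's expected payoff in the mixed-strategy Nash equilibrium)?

v = -1/2

The server's indifference between serve Body and serve Wide determines the receiver's mixing probability q:
  the server's payoff from serve Body: q·3 + (1−q)·(-4) = 7q - 4
  the server's payoff from serve Wide: q·(-5) + (1−q)·4 = -9q + 4
  7q - 4 = -9q + 4  ⇒  16q = 8  ⇒  q = 1/2.
The value is the server's expected payoff against this mix (using serve Body): (1/2)·3 + (1/2)·(-4) = -1/2.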